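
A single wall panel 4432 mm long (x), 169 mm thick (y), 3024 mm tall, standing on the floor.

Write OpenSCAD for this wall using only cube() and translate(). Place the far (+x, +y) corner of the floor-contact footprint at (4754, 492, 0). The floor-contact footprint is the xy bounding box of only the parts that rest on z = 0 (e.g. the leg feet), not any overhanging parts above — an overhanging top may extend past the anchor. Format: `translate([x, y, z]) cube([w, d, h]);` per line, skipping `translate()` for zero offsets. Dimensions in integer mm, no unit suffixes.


translate([322, 323, 0]) cube([4432, 169, 3024]);


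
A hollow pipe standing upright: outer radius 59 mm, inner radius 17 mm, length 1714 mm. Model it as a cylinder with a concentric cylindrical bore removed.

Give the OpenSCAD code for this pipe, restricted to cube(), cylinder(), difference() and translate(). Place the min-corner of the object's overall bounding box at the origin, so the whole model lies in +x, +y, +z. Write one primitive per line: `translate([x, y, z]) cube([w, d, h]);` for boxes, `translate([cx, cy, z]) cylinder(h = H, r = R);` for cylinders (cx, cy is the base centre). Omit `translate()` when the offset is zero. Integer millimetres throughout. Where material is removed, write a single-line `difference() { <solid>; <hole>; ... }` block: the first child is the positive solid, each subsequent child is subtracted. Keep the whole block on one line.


difference() { translate([59, 59, 0]) cylinder(h = 1714, r = 59); translate([59, 59, 0]) cylinder(h = 1714, r = 17); }


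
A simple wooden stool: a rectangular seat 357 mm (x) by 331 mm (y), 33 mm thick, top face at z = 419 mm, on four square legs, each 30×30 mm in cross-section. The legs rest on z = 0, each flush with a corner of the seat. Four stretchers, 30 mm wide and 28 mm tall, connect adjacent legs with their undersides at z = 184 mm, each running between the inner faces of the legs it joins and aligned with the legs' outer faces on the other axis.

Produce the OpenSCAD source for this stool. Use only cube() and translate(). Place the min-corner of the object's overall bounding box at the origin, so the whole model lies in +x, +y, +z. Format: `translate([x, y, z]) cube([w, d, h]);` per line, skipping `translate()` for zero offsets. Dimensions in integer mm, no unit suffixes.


translate([0, 0, 386]) cube([357, 331, 33]);
cube([30, 30, 386]);
translate([327, 0, 0]) cube([30, 30, 386]);
translate([0, 301, 0]) cube([30, 30, 386]);
translate([327, 301, 0]) cube([30, 30, 386]);
translate([30, 0, 184]) cube([297, 30, 28]);
translate([30, 301, 184]) cube([297, 30, 28]);
translate([0, 30, 184]) cube([30, 271, 28]);
translate([327, 30, 184]) cube([30, 271, 28]);


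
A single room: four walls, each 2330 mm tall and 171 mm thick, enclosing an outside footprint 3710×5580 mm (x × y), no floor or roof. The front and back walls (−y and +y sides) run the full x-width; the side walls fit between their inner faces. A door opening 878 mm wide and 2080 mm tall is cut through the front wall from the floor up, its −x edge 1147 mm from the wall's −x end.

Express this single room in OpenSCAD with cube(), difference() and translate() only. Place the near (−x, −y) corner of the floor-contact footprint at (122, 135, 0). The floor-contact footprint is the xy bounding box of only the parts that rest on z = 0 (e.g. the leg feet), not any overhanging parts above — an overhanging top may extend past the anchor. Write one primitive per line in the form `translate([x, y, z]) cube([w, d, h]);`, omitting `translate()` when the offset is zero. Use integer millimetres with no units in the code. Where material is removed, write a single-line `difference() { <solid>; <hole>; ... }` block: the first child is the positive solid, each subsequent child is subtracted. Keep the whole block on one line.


difference() { translate([122, 135, 0]) cube([3710, 171, 2330]); translate([1269, 135, 0]) cube([878, 171, 2080]); }
translate([122, 5544, 0]) cube([3710, 171, 2330]);
translate([122, 306, 0]) cube([171, 5238, 2330]);
translate([3661, 306, 0]) cube([171, 5238, 2330]);


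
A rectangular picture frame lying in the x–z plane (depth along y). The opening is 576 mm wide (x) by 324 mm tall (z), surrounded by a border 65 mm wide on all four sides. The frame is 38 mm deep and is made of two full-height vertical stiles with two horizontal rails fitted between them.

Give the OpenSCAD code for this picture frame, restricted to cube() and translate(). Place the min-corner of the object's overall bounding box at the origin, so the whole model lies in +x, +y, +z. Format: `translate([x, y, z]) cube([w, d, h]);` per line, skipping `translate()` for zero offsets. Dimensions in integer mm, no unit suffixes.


cube([65, 38, 454]);
translate([641, 0, 0]) cube([65, 38, 454]);
translate([65, 0, 0]) cube([576, 38, 65]);
translate([65, 0, 389]) cube([576, 38, 65]);


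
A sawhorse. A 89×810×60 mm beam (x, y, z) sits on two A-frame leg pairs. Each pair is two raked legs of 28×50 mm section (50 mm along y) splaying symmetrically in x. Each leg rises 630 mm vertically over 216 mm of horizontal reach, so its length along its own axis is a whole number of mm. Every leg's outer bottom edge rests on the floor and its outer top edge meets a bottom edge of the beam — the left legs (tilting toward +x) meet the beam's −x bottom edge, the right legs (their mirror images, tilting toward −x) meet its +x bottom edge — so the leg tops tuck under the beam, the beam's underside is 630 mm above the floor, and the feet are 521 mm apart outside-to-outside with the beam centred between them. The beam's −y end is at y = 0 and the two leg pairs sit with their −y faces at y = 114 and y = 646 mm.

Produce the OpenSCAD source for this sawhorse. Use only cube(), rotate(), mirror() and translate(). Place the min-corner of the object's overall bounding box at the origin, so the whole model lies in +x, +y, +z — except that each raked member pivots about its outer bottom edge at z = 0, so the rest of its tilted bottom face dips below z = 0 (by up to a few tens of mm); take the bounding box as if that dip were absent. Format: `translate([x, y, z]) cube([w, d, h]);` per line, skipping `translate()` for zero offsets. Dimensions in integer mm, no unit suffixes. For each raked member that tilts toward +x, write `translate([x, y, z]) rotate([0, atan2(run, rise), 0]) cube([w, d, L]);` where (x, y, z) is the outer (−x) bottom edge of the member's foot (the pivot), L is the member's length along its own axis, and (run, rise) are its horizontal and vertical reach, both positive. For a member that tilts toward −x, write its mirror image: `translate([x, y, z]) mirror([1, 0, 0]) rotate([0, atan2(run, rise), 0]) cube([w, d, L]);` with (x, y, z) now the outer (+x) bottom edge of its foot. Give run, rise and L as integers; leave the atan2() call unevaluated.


translate([216, 0, 630]) cube([89, 810, 60]);
translate([0, 114, 0]) rotate([0, atan2(216, 630), 0]) cube([28, 50, 666]);
translate([521, 114, 0]) mirror([1, 0, 0]) rotate([0, atan2(216, 630), 0]) cube([28, 50, 666]);
translate([0, 646, 0]) rotate([0, atan2(216, 630), 0]) cube([28, 50, 666]);
translate([521, 646, 0]) mirror([1, 0, 0]) rotate([0, atan2(216, 630), 0]) cube([28, 50, 666]);


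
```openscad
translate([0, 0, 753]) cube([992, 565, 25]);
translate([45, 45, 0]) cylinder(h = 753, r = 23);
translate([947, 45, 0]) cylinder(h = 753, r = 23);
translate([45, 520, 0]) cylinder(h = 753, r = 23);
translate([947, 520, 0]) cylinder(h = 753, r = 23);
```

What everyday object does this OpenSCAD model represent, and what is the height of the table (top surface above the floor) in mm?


A table. The table height is 778 mm.

A 992×565×25 slab sits at z = 753 on four Ø46 mm round legs — a table. The top surface is at 753 + 25 = 778 mm.


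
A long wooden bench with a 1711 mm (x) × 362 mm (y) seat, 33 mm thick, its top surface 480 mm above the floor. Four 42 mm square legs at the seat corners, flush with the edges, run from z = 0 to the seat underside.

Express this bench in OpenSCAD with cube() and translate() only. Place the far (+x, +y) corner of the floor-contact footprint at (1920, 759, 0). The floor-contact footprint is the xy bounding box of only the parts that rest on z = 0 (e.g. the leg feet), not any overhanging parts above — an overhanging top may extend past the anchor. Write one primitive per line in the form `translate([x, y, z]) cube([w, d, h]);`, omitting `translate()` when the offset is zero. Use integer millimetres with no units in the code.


translate([209, 397, 447]) cube([1711, 362, 33]);
translate([209, 397, 0]) cube([42, 42, 447]);
translate([209, 717, 0]) cube([42, 42, 447]);
translate([1878, 397, 0]) cube([42, 42, 447]);
translate([1878, 717, 0]) cube([42, 42, 447]);


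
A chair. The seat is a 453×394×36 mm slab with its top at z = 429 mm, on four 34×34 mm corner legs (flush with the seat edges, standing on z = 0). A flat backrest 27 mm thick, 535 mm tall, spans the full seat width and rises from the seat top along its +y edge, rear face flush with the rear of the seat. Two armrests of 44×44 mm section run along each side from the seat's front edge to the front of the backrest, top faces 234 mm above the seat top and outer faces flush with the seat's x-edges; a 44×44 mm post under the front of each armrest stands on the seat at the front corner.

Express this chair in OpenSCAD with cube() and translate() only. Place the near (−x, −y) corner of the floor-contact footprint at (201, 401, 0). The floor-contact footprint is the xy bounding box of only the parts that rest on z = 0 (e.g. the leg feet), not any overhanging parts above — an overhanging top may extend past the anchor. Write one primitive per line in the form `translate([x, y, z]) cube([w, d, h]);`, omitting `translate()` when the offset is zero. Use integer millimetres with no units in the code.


translate([201, 401, 393]) cube([453, 394, 36]);
translate([201, 401, 0]) cube([34, 34, 393]);
translate([620, 401, 0]) cube([34, 34, 393]);
translate([201, 761, 0]) cube([34, 34, 393]);
translate([620, 761, 0]) cube([34, 34, 393]);
translate([201, 768, 429]) cube([453, 27, 535]);
translate([201, 401, 619]) cube([44, 367, 44]);
translate([610, 401, 619]) cube([44, 367, 44]);
translate([201, 401, 429]) cube([44, 44, 190]);
translate([610, 401, 429]) cube([44, 44, 190]);


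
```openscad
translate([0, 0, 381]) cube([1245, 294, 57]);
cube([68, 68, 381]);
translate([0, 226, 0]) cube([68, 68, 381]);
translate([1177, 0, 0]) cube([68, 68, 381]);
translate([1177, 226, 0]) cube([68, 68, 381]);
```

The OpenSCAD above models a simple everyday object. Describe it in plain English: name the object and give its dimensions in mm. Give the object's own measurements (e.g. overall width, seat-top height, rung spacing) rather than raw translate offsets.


A bench: a 1245×294 mm seat slab, 57 mm thick, top at z = 438 mm, on four 68×68 mm square legs flush with the seat corners and standing on z = 0.


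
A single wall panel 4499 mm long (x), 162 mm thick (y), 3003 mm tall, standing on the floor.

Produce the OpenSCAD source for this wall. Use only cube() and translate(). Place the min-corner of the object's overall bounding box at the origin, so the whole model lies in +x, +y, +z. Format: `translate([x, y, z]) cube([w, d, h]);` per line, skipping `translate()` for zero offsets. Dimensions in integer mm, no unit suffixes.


cube([4499, 162, 3003]);


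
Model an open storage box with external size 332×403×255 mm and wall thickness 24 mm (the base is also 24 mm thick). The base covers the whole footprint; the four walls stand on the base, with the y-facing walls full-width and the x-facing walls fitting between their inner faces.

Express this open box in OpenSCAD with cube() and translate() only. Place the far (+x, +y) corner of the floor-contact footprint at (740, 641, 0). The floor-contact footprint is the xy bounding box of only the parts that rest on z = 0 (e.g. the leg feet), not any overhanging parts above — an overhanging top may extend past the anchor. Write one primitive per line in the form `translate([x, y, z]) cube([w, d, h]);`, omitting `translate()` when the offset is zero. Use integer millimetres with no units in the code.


translate([408, 238, 0]) cube([332, 403, 24]);
translate([408, 238, 24]) cube([332, 24, 231]);
translate([408, 617, 24]) cube([332, 24, 231]);
translate([408, 262, 24]) cube([24, 355, 231]);
translate([716, 262, 24]) cube([24, 355, 231]);


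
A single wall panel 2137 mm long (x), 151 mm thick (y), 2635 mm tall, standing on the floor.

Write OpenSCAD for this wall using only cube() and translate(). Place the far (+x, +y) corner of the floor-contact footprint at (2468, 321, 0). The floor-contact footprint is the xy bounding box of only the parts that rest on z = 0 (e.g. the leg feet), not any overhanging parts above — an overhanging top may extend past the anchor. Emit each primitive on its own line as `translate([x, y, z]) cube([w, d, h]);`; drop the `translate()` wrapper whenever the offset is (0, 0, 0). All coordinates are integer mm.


translate([331, 170, 0]) cube([2137, 151, 2635]);


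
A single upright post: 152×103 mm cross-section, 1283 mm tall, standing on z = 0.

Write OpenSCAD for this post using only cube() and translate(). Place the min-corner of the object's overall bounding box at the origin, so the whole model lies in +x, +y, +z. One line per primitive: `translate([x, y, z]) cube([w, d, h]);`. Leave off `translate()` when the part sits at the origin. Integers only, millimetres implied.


cube([152, 103, 1283]);


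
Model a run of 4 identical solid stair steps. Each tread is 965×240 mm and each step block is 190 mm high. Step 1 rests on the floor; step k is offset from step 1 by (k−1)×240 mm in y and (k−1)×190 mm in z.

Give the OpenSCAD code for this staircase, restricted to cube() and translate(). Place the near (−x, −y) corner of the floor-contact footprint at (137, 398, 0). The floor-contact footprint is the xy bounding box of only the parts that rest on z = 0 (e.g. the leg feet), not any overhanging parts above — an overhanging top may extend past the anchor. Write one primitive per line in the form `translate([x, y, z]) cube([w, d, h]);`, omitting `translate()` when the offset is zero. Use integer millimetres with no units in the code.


translate([137, 398, 0]) cube([965, 240, 190]);
translate([137, 638, 190]) cube([965, 240, 190]);
translate([137, 878, 380]) cube([965, 240, 190]);
translate([137, 1118, 570]) cube([965, 240, 190]);


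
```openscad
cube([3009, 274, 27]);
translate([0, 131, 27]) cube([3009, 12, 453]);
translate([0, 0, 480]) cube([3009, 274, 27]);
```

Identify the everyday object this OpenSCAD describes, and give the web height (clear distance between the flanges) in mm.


An I-beam. The web height is 453 mm.

Two wide flanges with a thin centred web — an I-beam. Overall 507 mm minus two 27 mm flanges gives a web of 507 − 2·27 = 453 mm.


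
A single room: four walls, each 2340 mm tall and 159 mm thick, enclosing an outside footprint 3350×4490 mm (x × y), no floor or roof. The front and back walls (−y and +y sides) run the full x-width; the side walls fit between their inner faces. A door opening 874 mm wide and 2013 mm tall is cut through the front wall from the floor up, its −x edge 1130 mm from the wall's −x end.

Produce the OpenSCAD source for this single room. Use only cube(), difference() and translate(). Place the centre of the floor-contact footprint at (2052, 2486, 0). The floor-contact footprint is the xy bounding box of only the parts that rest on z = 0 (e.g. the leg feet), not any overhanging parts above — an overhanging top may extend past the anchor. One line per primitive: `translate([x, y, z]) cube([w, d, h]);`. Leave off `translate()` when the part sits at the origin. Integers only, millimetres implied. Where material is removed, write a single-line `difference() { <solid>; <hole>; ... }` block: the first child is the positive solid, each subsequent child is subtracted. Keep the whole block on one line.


difference() { translate([377, 241, 0]) cube([3350, 159, 2340]); translate([1507, 241, 0]) cube([874, 159, 2013]); }
translate([377, 4572, 0]) cube([3350, 159, 2340]);
translate([377, 400, 0]) cube([159, 4172, 2340]);
translate([3568, 400, 0]) cube([159, 4172, 2340]);


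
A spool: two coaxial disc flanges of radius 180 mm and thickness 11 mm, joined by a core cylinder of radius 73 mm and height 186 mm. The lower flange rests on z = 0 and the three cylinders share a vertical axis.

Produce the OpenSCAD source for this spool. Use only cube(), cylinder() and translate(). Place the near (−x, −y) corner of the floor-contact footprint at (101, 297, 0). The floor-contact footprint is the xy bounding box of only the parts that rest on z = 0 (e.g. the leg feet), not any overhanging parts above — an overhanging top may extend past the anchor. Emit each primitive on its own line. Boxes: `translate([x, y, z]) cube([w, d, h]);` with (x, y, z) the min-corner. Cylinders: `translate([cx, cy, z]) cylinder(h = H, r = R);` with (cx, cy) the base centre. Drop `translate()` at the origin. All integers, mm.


translate([281, 477, 0]) cylinder(h = 11, r = 180);
translate([281, 477, 11]) cylinder(h = 186, r = 73);
translate([281, 477, 197]) cylinder(h = 11, r = 180);


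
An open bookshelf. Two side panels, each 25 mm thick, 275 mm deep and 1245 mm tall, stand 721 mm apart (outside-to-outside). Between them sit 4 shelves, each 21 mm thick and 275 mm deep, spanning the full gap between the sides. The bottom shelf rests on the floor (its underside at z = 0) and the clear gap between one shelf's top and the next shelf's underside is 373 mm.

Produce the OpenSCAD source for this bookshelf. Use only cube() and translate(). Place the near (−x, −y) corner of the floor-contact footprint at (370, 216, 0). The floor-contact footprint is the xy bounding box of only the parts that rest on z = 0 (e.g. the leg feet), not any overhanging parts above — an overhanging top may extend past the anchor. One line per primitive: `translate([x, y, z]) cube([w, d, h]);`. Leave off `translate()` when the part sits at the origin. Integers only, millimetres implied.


translate([370, 216, 0]) cube([25, 275, 1245]);
translate([1066, 216, 0]) cube([25, 275, 1245]);
translate([395, 216, 0]) cube([671, 275, 21]);
translate([395, 216, 394]) cube([671, 275, 21]);
translate([395, 216, 788]) cube([671, 275, 21]);
translate([395, 216, 1182]) cube([671, 275, 21]);


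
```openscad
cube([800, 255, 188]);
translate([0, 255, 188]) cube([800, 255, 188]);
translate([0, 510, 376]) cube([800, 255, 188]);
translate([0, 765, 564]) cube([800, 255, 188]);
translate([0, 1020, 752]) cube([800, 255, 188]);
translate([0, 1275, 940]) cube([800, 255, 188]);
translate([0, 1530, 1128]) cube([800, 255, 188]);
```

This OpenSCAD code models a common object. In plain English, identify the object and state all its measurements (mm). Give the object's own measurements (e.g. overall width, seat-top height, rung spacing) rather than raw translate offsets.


A straight staircase of 7 solid steps. Each step is 800 mm wide (x), 255 mm deep (y, the going) and 188 mm tall (the rise). The first step rests on the floor; each subsequent step sits one going further in +y and one rise higher in +z, directly behind and above the previous step with no overlap.


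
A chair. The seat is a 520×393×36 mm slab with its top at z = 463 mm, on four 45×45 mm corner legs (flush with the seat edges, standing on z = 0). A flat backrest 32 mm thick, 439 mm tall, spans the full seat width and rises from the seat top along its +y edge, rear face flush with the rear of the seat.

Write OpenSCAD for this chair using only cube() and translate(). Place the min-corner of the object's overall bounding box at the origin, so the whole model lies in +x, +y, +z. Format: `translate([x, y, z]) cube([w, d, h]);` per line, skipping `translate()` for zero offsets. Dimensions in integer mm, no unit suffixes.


translate([0, 0, 427]) cube([520, 393, 36]);
cube([45, 45, 427]);
translate([475, 0, 0]) cube([45, 45, 427]);
translate([0, 348, 0]) cube([45, 45, 427]);
translate([475, 348, 0]) cube([45, 45, 427]);
translate([0, 361, 463]) cube([520, 32, 439]);


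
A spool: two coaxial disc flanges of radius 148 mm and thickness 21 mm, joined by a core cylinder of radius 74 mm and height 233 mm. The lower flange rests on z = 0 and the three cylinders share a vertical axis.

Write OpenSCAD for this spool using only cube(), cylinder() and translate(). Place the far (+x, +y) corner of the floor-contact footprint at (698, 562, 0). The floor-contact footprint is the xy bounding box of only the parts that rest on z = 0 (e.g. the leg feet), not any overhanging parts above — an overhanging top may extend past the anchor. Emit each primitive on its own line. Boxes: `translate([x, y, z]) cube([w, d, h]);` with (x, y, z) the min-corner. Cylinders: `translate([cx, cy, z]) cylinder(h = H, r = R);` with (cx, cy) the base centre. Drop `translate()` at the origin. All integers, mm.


translate([550, 414, 0]) cylinder(h = 21, r = 148);
translate([550, 414, 21]) cylinder(h = 233, r = 74);
translate([550, 414, 254]) cylinder(h = 21, r = 148);


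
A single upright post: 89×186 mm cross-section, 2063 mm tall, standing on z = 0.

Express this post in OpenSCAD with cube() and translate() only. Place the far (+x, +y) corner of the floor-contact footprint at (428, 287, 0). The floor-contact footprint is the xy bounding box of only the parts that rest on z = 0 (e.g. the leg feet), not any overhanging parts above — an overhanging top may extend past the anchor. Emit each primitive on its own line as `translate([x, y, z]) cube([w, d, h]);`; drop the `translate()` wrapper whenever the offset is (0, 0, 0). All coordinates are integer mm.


translate([339, 101, 0]) cube([89, 186, 2063]);


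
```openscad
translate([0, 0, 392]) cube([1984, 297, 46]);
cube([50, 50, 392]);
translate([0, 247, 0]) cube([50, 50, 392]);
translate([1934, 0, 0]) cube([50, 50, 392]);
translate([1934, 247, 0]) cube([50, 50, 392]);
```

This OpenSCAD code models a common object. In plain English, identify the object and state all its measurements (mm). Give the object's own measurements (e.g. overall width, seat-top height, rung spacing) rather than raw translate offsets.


A long wooden bench with a 1984 mm (x) × 297 mm (y) seat, 46 mm thick, its top surface 438 mm above the floor. Four 50 mm square legs at the seat corners, flush with the edges, run from z = 0 to the seat underside.


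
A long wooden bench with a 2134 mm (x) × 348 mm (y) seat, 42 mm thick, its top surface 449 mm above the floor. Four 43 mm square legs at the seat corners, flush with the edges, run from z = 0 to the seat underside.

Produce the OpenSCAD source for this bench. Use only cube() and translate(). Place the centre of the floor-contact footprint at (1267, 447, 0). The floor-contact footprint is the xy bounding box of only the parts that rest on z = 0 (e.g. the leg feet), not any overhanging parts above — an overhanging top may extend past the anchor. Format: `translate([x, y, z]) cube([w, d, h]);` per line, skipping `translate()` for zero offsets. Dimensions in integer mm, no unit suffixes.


// leg_h = 449 − 42 = 407
translate([200, 273, 407]) cube([2134, 348, 42]);
translate([200, 273, 0]) cube([43, 43, 407]);
translate([200, 578, 0]) cube([43, 43, 407]);
translate([2291, 273, 0]) cube([43, 43, 407]);
translate([2291, 578, 0]) cube([43, 43, 407]);


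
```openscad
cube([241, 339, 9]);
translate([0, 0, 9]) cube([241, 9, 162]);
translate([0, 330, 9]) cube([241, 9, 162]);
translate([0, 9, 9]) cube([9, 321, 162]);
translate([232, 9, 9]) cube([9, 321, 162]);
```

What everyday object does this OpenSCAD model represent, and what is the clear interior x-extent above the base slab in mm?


An open box. The internal width is 223 mm.

A 241×339 base slab with four walls standing on it — an open box. The base is 241 mm wide and the walls are 9 mm thick, so the internal width is 241 − 2 × 9 = 223 mm.


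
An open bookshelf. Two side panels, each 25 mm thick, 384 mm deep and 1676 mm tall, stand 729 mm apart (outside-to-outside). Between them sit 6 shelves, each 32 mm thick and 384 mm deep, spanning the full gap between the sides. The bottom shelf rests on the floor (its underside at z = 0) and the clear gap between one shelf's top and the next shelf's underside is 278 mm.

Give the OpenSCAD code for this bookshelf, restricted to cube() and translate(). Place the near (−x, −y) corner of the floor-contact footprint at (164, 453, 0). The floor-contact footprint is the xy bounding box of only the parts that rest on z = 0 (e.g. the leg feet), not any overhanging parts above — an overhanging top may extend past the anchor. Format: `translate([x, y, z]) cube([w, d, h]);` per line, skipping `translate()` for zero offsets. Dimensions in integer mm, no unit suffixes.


translate([164, 453, 0]) cube([25, 384, 1676]);
translate([868, 453, 0]) cube([25, 384, 1676]);
translate([189, 453, 0]) cube([679, 384, 32]);
translate([189, 453, 310]) cube([679, 384, 32]);
translate([189, 453, 620]) cube([679, 384, 32]);
translate([189, 453, 930]) cube([679, 384, 32]);
translate([189, 453, 1240]) cube([679, 384, 32]);
translate([189, 453, 1550]) cube([679, 384, 32]);


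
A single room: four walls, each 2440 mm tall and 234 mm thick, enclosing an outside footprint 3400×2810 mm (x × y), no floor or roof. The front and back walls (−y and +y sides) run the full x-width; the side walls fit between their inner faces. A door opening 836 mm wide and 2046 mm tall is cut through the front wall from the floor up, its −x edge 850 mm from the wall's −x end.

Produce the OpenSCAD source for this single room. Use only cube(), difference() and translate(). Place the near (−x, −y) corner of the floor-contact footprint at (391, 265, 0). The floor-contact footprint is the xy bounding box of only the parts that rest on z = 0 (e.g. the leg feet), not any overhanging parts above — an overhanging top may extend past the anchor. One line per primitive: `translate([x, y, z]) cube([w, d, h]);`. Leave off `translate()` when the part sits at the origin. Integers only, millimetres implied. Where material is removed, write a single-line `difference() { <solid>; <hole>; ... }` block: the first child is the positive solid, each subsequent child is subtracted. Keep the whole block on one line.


difference() { translate([391, 265, 0]) cube([3400, 234, 2440]); translate([1241, 265, 0]) cube([836, 234, 2046]); }
translate([391, 2841, 0]) cube([3400, 234, 2440]);
translate([391, 499, 0]) cube([234, 2342, 2440]);
translate([3557, 499, 0]) cube([234, 2342, 2440]);


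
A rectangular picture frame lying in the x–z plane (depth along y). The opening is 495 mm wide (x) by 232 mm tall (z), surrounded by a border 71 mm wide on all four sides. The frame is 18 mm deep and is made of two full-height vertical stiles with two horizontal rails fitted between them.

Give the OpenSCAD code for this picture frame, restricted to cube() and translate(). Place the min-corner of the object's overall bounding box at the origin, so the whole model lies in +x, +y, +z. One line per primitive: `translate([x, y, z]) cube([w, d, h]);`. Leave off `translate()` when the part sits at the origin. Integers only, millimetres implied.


cube([71, 18, 374]);
translate([566, 0, 0]) cube([71, 18, 374]);
translate([71, 0, 0]) cube([495, 18, 71]);
translate([71, 0, 303]) cube([495, 18, 71]);


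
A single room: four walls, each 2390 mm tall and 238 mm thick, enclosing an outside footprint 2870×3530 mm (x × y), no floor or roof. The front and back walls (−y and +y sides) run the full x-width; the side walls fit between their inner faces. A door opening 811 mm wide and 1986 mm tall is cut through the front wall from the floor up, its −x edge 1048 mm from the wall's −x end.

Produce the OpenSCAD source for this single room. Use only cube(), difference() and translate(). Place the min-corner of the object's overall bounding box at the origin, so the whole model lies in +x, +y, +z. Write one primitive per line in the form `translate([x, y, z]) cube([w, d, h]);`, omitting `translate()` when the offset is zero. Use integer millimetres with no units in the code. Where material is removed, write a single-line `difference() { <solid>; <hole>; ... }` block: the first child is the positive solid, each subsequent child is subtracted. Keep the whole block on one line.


difference() { cube([2870, 238, 2390]); translate([1048, 0, 0]) cube([811, 238, 1986]); }
translate([0, 3292, 0]) cube([2870, 238, 2390]);
translate([0, 238, 0]) cube([238, 3054, 2390]);
translate([2632, 238, 0]) cube([238, 3054, 2390]);


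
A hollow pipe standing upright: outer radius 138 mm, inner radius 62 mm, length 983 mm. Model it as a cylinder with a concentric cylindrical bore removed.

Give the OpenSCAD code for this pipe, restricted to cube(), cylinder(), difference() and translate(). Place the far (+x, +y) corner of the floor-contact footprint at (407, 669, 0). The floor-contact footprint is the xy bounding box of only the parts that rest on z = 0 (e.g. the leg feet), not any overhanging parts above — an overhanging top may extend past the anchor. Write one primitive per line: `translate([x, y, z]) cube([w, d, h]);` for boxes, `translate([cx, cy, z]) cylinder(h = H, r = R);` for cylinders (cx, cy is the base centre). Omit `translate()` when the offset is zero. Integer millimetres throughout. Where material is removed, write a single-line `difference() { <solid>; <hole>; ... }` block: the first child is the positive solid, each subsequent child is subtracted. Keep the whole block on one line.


difference() { translate([269, 531, 0]) cylinder(h = 983, r = 138); translate([269, 531, 0]) cylinder(h = 983, r = 62); }


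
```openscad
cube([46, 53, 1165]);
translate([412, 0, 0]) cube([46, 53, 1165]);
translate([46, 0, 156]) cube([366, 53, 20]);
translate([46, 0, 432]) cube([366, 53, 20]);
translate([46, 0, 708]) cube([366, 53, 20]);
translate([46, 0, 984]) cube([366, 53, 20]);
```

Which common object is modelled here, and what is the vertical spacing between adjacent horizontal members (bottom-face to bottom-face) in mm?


A ladder. The rung spacing is 276 mm.

Two tall 46×53 posts with 4 short bars between them — a ladder. Adjacent rungs sit at z = 156 and z = 432, so the spacing is 432 − 156 = 276 mm.


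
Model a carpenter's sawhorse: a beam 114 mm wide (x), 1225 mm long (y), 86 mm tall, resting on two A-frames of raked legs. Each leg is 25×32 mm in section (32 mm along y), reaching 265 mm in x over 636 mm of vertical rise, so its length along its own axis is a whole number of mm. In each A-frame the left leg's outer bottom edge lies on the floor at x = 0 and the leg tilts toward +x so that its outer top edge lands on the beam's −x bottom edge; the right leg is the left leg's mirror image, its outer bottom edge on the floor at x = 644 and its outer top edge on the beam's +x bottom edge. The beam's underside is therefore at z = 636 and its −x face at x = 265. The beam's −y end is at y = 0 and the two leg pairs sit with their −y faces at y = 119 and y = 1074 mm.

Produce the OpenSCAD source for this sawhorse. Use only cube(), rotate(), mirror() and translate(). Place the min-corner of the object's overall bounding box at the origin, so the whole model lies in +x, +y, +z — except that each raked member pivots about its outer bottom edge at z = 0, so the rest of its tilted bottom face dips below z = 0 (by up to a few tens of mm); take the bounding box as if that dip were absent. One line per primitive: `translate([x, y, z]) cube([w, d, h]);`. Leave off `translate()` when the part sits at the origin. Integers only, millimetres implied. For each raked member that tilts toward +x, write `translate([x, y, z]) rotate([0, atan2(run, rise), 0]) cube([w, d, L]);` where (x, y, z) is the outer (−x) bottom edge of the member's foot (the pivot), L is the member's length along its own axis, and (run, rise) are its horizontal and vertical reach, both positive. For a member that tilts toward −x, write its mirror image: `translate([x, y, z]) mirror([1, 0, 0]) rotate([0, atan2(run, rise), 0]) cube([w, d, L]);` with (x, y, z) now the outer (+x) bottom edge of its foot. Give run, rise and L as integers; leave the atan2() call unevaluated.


translate([265, 0, 636]) cube([114, 1225, 86]);
translate([0, 119, 0]) rotate([0, atan2(265, 636), 0]) cube([25, 32, 689]);
translate([644, 119, 0]) mirror([1, 0, 0]) rotate([0, atan2(265, 636), 0]) cube([25, 32, 689]);
translate([0, 1074, 0]) rotate([0, atan2(265, 636), 0]) cube([25, 32, 689]);
translate([644, 1074, 0]) mirror([1, 0, 0]) rotate([0, atan2(265, 636), 0]) cube([25, 32, 689]);


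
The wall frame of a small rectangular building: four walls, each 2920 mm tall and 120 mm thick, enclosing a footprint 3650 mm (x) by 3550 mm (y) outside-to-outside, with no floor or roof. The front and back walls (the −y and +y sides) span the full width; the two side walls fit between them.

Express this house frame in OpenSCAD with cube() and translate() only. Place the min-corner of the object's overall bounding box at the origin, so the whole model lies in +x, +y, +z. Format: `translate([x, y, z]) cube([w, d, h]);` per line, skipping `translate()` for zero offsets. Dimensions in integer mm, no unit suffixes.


cube([3650, 120, 2920]);
translate([0, 3430, 0]) cube([3650, 120, 2920]);
translate([0, 120, 0]) cube([120, 3310, 2920]);
translate([3530, 120, 0]) cube([120, 3310, 2920]);


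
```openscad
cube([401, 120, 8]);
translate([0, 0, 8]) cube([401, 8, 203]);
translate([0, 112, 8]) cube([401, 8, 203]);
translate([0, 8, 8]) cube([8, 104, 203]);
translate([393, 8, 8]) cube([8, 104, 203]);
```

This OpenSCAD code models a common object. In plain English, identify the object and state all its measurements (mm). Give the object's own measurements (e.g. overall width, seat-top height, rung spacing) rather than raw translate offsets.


An open-topped rectangular box: outside dimensions 401×120×211 mm, with a uniform wall and base thickness of 8 mm. The base is a full 401×120 slab on the floor; four walls sit on top of the base. The front and back walls (the −y and +y sides) span the full width; the two side walls fit between them.


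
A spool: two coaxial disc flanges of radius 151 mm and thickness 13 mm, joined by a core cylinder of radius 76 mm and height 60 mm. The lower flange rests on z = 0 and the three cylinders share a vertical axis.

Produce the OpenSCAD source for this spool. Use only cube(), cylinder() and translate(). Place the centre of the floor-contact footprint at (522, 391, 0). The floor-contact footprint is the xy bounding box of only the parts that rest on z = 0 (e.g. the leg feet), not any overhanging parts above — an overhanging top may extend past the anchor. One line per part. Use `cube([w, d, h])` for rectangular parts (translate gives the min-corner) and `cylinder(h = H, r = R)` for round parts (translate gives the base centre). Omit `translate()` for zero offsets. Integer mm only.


translate([522, 391, 0]) cylinder(h = 13, r = 151);
translate([522, 391, 13]) cylinder(h = 60, r = 76);
translate([522, 391, 73]) cylinder(h = 13, r = 151);


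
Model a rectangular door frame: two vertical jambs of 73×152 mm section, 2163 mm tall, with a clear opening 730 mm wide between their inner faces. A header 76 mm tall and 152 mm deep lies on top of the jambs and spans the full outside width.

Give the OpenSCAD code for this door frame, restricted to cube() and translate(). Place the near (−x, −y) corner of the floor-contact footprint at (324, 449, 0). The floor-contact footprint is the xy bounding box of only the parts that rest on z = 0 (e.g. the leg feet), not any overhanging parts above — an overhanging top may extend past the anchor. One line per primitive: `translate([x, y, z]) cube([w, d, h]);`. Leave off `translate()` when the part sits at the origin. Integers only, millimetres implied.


translate([324, 449, 0]) cube([73, 152, 2163]);
translate([1127, 449, 0]) cube([73, 152, 2163]);
translate([324, 449, 2163]) cube([876, 152, 76]);


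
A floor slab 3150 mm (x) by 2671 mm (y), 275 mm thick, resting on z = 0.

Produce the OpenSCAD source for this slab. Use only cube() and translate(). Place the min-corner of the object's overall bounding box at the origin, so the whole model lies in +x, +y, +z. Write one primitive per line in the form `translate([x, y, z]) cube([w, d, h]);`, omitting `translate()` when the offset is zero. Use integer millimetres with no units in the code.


cube([3150, 2671, 275]);


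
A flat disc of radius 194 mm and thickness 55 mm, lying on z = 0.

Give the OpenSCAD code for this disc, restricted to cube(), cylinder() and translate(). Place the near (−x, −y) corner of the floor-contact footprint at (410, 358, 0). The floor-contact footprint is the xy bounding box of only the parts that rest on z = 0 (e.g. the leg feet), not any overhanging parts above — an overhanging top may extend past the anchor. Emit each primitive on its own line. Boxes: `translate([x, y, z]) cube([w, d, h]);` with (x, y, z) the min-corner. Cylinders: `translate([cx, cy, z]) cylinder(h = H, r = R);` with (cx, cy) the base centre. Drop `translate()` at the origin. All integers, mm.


translate([604, 552, 0]) cylinder(h = 55, r = 194);


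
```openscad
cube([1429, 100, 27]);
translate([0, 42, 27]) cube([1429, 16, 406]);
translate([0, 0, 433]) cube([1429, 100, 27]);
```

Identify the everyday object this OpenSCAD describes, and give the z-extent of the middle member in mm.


An I-beam. The web height is 406 mm.

Two wide flanges with a thin centred web — an I-beam. Overall 460 mm minus two 27 mm flanges gives a web of 460 − 2·27 = 406 mm.


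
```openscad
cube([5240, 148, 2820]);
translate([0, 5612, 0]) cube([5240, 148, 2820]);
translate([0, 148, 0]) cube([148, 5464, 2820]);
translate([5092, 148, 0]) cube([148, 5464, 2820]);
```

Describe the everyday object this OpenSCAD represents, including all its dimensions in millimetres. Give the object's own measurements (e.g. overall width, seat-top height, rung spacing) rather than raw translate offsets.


The wall frame of a small rectangular building: four walls, each 2820 mm tall and 148 mm thick, enclosing a footprint 5240 mm (x) by 5760 mm (y) outside-to-outside, with no floor or roof. The front and back walls (the −y and +y sides) span the full width; the two side walls fit between them.


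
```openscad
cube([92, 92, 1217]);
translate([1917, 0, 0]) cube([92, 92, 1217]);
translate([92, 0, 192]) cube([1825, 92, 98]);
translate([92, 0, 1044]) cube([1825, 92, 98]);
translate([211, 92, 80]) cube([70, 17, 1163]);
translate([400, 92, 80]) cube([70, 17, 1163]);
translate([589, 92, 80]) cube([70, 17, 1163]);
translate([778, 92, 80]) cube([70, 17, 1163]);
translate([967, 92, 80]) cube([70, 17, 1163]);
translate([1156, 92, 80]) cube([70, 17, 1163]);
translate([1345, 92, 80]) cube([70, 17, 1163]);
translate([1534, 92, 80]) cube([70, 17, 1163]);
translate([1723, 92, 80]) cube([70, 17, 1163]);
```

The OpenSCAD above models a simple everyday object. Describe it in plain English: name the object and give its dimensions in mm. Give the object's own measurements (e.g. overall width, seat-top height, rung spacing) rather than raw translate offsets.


A fence section. Two 92×92 mm posts, 1217 mm tall, stand on the floor with a clear span of 1825 mm between their inner faces. Two horizontal rails of 92×98 mm section span the gap between the posts with their undersides at z = 192 mm and z = 1044 mm, flush with the posts' −y face. 9 pickets, each 70 mm wide, 17 mm thick and 1163 mm tall, are fixed to the +y face of the rails with their bottoms at z = 80 mm, spaced across the span with a 119 mm gap after the −x post and between neighbouring pickets, with 124 mm left before the +x post.


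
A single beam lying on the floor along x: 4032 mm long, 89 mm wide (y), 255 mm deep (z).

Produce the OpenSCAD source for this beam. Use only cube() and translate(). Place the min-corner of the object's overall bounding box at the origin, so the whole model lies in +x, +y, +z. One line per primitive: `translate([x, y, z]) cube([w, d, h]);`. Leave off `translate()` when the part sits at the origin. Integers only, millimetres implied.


cube([4032, 89, 255]);
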